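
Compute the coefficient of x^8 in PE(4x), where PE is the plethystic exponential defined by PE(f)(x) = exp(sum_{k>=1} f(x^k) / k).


With f(x) = 4x, the exponent is sum_{k>=1} 4 x^k / k = 4 * (-ln(1 - x)). Exponentiating:
PE(4x) = exp(-4 ln(1 - x)) = 1/(1 - x)^4.
By the negative binomial expansion, [x^n] 1/(1 - x)^4 = C(n + 3, 3).
For n = 8: C(11, 3) = 165.

165


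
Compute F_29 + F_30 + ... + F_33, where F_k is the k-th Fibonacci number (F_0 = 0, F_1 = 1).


Use the identity sum_{k=0}^{N} F_k = F_{N+2} - 1 (which follows from F_{k+2} - F_{k+1} = F_k). Then
sum_{k=29}^{33} F_k = (F_{35} - 1) - (F_{30} - 1) = F_{35} - F_{30}.
Computing: F_{35} = 9227465, F_{30} = 832040, so
Sum = 9227465 - 832040 = 8395425.

8395425


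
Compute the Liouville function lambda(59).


The Liouville function is lambda(k) = (-1)^Omega(k), where Omega(k) counts the prime factors of k with multiplicity.
Factoring: 59 = 59, so Omega(59) = 1.
lambda(59) = (-1)^1 = -1.

-1


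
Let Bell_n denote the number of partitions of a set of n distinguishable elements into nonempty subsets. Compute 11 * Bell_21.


Bell_21 can be computed from the Bell triangle or from Dobinski's identity Bell_n = (1/e) * sum_{k>=0} k^n / k!.
Computing Bell_21 = 474869816156751.
Then 11 * 474869816156751 = 5223567977724261.

5223567977724261


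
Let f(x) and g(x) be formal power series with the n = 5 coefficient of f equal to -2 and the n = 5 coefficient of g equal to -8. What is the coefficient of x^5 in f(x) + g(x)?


Addition of formal power series is termwise.
The coefficient of x^5 in f + g = -2 + -8
= -10

-10


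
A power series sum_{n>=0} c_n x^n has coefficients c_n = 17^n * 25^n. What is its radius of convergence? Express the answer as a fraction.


By the root test (Cauchy-Hadamard), the radius is R = 1 / limsup_n |c_n|^(1/n).
Here |c_n|^(1/n) = (17^n * 25^n)^(1/n) = 17 * 25 = 425 for all n.
So R = 1/425 = 1/425.

1/425


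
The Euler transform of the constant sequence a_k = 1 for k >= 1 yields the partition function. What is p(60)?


The Euler transform converts the sequence a_k = 1 into the number of integer partitions.
Using the recurrence or dynamic programming:
p(60) = 966467

966467


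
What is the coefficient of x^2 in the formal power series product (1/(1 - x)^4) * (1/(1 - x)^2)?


Combine the factors: (1/(1 - x)^4) * (1/(1 - x)^2) = 1/(1 - x)^6.
Then use 1/(1 - x)^r = sum_{k>=0} C(k + r - 1, r - 1) x^k with r = 6 and k = 2:
C(7, 5) = 21.

21


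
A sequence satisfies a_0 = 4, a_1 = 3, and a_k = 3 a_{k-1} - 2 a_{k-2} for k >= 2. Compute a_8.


The characteristic equation is t^2 - 3 t + 2 = 0, with roots r_1 = 2 and r_2 = 1 (so c_1 = r_1 + r_2, c_2 = -r_1 r_2 as required).
One can use the closed form a_n = A r_1^n + B r_2^n, but direct iteration is more reliable:
a_0 = 4, a_1 = 3, a_2 = 1, a_3 = -3, a_4 = -11, a_5 = -27, a_6 = -59, a_7 = -123, a_8 = -251.
So a_8 = -251.

-251


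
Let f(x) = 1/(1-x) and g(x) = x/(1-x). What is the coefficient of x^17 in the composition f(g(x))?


First simplify the composition: f(g(x)) = 1/(1 - x/(1-x)) = (1-x)/((1-x) - x) = (1-x)/(1-2x).
Now extract the coefficient. Write (1-x)/(1-2x) = 1/(1-2x) - x/(1-2x).
The coefficient of x^n in 1/(1-2x) is 2^n, and in x/(1-2x) is 2^(n-1) (for n >= 1).
So the coefficient of x^17 is 2^17 - 2^16 = 131072 - 65536 = 65536.

65536


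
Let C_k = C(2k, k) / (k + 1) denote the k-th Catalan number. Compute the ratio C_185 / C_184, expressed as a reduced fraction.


Using C_k = (2k)! / (k! (k+1)!), the ratio C_{k+1}/C_k simplifies to
C_{k+1}/C_k = [(2k+2)! / ((k+1)! (k+2)!)] * [k! (k+1)! / (2k)!]
 = (2k+2)(2k+1) / ((k+1)(k+2)) = 2(2k+1) / (k+2).
For k = 184: 2(2*184 + 1) / (184 + 2) = 738/186 = 123/31.

123/31


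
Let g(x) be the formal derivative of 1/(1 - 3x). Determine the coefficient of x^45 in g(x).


Differentiate termwise: d/dx sum_{k>=0} 3^k x^k = sum_{k>=1} k 3^k x^(k-1) = sum_{j>=0} (j+1) 3^(j+1) x^j.
Equivalently, d/dx [1/(1 - 3x)] = 3/(1 - 3x)^2.
For j = 45: 46 * 3^46 = 46 * 8862938119652501095929 = 407695153504015050412734.

407695153504015050412734


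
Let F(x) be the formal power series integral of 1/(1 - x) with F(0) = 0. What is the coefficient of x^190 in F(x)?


1/(1 - x) = sum_{k>=0} x^k. Integrating termwise and using F(0) = 0 gives
F(x) = sum_{k>=0} x^(k+1) / (k+1) = sum_{m>=1} x^m / m = -ln(1 - x).
So the coefficient of x^190 is 1/190 = 1/190.

1/190


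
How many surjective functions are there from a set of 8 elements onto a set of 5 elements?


By inclusion-exclusion on which target elements are missed, the number of surjections from an n-set onto a k-set is
surj(n, k) = sum_{j=0}^{k} (-1)^j C(k, j) (k - j)^n.
Equivalently surj(n, k) = k! * S(n, k), where S(n, k) is the Stirling number of the second kind.
For n = 8, k = 5:
S(8, 5) = 1050, so
surj = 5! * 1050 = 120 * 1050 = 126000.

126000


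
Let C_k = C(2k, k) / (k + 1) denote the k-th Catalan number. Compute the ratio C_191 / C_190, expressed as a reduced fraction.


Using C_k = (2k)! / (k! (k+1)!), the ratio C_{k+1}/C_k simplifies to
C_{k+1}/C_k = [(2k+2)! / ((k+1)! (k+2)!)] * [k! (k+1)! / (2k)!]
 = (2k+2)(2k+1) / ((k+1)(k+2)) = 2(2k+1) / (k+2).
For k = 190: 2(2*190 + 1) / (190 + 2) = 762/192 = 127/32.

127/32


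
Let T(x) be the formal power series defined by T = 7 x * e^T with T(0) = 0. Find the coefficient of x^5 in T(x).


Apply the Lagrange inversion formula: if T = 7 x * phi(T) with phi(t) = e^t, then
[x^n] T = 7^n * (1/n) [t^(n-1)] phi(t)^n = 7^n * (1/n) [t^(n-1)] e^(n t) = 7^n * (1/n) * n^(n-1) / (n-1)! = 7^n * n^(n-1) / n!.
When c = 1 this is the Cayley count of rooted labeled trees on n vertices, divided by n!.
For n = 5: 7^5 * 5^4 / 5! = 16807 * 625/120 = 2100875/24.

2100875/24


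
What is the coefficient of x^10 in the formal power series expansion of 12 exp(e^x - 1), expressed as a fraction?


exp(e^x - 1) is the exponential generating function for the Bell numbers Bell_k: exp(e^x - 1) = sum_{k>=0} Bell_k x^k / k!.
So the coefficient of x^10 in 12 exp(e^x - 1) is 12 Bell_10 / 10!.
Computing: Bell_10 = 115975 and 10! = 3628800, giving
12 * 115975/3628800 = 4639/12096.

4639/12096


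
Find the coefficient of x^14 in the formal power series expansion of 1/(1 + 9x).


Write 1/(1 + c x) = 1/(1 - (-c) x) and apply the geometric-series identity
1/(1 - y) = sum_{k>=0} y^k to get 1/(1 + c x) = sum_{k>=0} (-c)^k x^k.
So the coefficient of x^k is (-c)^k = (-1)^k * c^k.
Here c = 9 and k = 14:
(-9)^14 = 1 * 22876792454961 = 22876792454961

22876792454961


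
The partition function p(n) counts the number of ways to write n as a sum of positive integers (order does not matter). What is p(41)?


Using the generating function prod_{k>=1} 1/(1-x^k), we compute p(41).
By dynamic programming over parts 1 through 41:
p(41) = 44583

44583


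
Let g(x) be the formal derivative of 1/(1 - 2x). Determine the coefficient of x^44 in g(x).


Differentiate termwise: d/dx sum_{k>=0} 2^k x^k = sum_{k>=1} k 2^k x^(k-1) = sum_{j>=0} (j+1) 2^(j+1) x^j.
Equivalently, d/dx [1/(1 - 2x)] = 2/(1 - 2x)^2.
For j = 44: 45 * 2^45 = 45 * 35184372088832 = 1583296743997440.

1583296743997440


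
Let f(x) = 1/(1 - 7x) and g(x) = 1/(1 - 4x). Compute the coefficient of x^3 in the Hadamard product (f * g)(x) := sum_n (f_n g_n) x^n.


f has coefficients f_k = 7^k and g has coefficients g_k = 4^k, so the Hadamard product has coefficient (f*g)_k = 7^k * 4^k = 28^k.
For k = 3: 28^3 = 21952.

21952


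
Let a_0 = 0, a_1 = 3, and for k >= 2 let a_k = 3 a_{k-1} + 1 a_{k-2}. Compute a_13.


Iterating the recurrence forward:
a_0 = 0
a_1 = 3
a_2 = 3*3 + 1*0 = 9
a_3 = 3*9 + 1*3 = 30
a_4 = 3*30 + 1*9 = 99
a_5 = 3*99 + 1*30 = 327
a_6 = 3*327 + 1*99 = 1080
a_7 = 3*1080 + 1*327 = 3567
a_8 = 3*3567 + 1*1080 = 11781
a_9 = 3*11781 + 1*3567 = 38910
a_10 = 3*38910 + 1*11781 = 128511
a_11 = 3*128511 + 1*38910 = 424443
a_12 = 3*424443 + 1*128511 = 1401840
a_13 = 3*1401840 + 1*424443 = 4629963
So a_13 = 4629963.

4629963


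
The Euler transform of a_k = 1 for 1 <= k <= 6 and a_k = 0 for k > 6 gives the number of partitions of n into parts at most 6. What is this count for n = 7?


Partitions of 7 into parts at most 6:
Using generating function (1-x)^(-1)(1-x^2)^(-1)...(1-x^6)^(-1),
the coefficient of x^7 = 14

14


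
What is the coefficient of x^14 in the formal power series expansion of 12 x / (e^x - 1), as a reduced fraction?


The exponential generating function for Bernoulli numbers is
x / (e^x - 1) = sum_{k>=0} B_k x^k / k!.
So the coefficient of x^14 in 12 x / (e^x - 1) is 12 B_14 / 14!.
Computing: B_14 = 7/6, 14! = 87178291200, giving
12 * 7/6 / 87178291200 = 1/6227020800.

1/6227020800


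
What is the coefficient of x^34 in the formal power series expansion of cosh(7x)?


The Maclaurin series is cosh(t) = sum_{m>=0} t^(2m) / (2m)!, so substituting t = 7x, only even powers of x are nonzero, with coefficient of x^(2m) equal to 7^(2m) / (2m)!.
For x^34 the coefficient is 7^34/34! = 54116956037952111668959660849/295232799039604140847618609643520000000 = 22539340290692258087863249/122962431919868446833660395520000000.

22539340290692258087863249/122962431919868446833660395520000000


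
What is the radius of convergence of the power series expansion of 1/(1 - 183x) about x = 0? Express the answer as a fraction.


Expanding 1/(1 - 183x) = sum_{k>=0} 183^k x^k, the series converges when |183x| < 1, i.e., |x| < 1/183.
So the radius of convergence is 1/183 = 1/183.

1/183


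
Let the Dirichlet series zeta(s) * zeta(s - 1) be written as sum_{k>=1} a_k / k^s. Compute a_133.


Convolution gives a_k = sum_{d | k} d * 1 = sum_{d | k} d = sigma(k), the sum of positive divisors of k.
For k = 133, the divisors are 1, 7, 19, 133, so
sigma(133) = 1 + 7 + 19 + 133 = 160.

160


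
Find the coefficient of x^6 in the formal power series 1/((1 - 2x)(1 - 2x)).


By partial fractions or Cauchy convolution:
The coefficient equals sum_{k=0}^{6} 2^k * 2^(6-k).
= 448

448


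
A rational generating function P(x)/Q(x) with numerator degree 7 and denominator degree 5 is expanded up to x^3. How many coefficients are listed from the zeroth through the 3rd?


Expanding up to x^3 gives the coefficients for x^0, x^1, ..., x^3.
That is 3 + 1 = 4 coefficients in total.

4


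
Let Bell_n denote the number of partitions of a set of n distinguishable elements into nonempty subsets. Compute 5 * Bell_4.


Bell_4 can be computed from the Bell triangle or from Dobinski's identity Bell_n = (1/e) * sum_{k>=0} k^n / k!.
Computing Bell_4 = 15.
Then 5 * 15 = 75.

75


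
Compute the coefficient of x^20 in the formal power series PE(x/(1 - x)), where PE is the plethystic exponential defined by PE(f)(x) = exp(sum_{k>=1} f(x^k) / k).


For f(x) = x/(1 - x) we have
sum_{k>=1} f(x^k) / k = sum_{k>=1} (1/k) * x^k / (1 - x^k) = sum_{k, m >= 1} x^(k m) / k,
which after exponentiating simplifies to
PE(x/(1 - x)) = prod_{k>=1} 1 / (1 - x^k).
This is the generating function for the partition function p(n), so the coefficient of x^20 is p(20).
Computing p(20) by dynamic programming over parts 1, 2, ..., 20: p(20) = 627.

627


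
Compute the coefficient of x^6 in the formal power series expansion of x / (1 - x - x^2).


Let f(x) = sum_{k>=0} a_k x^k. Multiplying f(x) * (1 - x - x^2) = x and matching coefficients gives a_0 = 0, a_1 = 1, and a_k = a_{k-1} + a_{k-2} for k >= 2. These are the Fibonacci numbers F_k.
Iterating from F_0 = 0, F_1 = 1:
F_0=0, F_1=1, F_2=1, F_3=2, F_4=3, F_5=5, F_6=8
F_6 = 8.

8


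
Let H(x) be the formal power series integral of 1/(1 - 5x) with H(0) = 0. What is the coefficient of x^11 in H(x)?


1/(1 - 5x) = sum_{k>=0} 5^k x^k. Integrating termwise with H(0) = 0:
H(x) = sum_{k>=0} 5^k x^(k+1) / (k+1) = sum_{m>=1} 5^(m-1) x^m / m.
For m = 11: 5^10/11 = 9765625/11 = 9765625/11.

9765625/11


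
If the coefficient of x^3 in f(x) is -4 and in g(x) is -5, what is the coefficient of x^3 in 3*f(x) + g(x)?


Scalar multiplication scales coefficients: 3 * -4 = -12.
Then add the g coefficient: -12 + -5
= -17

-17


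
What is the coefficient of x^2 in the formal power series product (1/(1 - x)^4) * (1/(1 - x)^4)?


Combine the factors: (1/(1 - x)^4) * (1/(1 - x)^4) = 1/(1 - x)^8.
Then use 1/(1 - x)^r = sum_{k>=0} C(k + r - 1, r - 1) x^k with r = 8 and k = 2:
C(9, 7) = 36.

36


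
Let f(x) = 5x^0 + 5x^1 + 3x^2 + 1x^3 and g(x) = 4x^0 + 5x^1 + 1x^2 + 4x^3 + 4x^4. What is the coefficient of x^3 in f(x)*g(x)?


Cauchy product at x^3:
5*4 + 5*1 + 3*5 + 1*4
= 44

44


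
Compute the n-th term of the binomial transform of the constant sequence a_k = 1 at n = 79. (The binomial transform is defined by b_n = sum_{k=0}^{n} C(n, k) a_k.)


With a_k = 1 for all k, b_n = sum_{k=0}^{n} C(n, k) = 2^n by the binomial theorem.
For n = 79: 2^79 = 604462909807314587353088.

604462909807314587353088


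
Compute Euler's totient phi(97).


phi(n) counts integers in [1, n] coprime to n. Using the multiplicative formula phi(n) = n * prod_{p | n} (1 - 1/p):
97 = 97, so
phi(97) = 97 * (1 - 1/97) = 96.

96


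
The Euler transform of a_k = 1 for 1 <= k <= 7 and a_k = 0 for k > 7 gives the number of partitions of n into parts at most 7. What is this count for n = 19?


Partitions of 19 into parts at most 7:
Using generating function (1-x)^(-1)(1-x^2)^(-1)...(1-x^7)^(-1),
the coefficient of x^19 = 300

300


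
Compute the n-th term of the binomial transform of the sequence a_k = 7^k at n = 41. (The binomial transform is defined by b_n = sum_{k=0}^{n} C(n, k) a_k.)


With a_k = 7^k, b_n = sum_{k=0}^{n} C(n, k) 7^k = (1 + 7)^n by the binomial theorem.
For n = 41: (1 + 7)^41 = 8^41 = 10633823966279326983230456482242756608.

10633823966279326983230456482242756608


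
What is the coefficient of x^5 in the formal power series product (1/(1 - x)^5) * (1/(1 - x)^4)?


Combine the factors: (1/(1 - x)^5) * (1/(1 - x)^4) = 1/(1 - x)^9.
Then use 1/(1 - x)^r = sum_{k>=0} C(k + r - 1, r - 1) x^k with r = 9 and k = 5:
C(13, 8) = 1287.

1287


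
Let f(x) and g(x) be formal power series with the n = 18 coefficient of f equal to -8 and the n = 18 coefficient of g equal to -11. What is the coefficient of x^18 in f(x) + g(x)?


Addition of formal power series is termwise.
The coefficient of x^18 in f + g = -8 + -11
= -19

-19


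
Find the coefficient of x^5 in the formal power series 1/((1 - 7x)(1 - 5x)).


By partial fractions or Cauchy convolution:
The coefficient equals sum_{k=0}^{5} 7^k * 5^(5-k).
= 51012

51012


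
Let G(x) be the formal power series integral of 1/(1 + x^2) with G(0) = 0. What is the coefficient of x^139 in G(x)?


1/(1 + x^2) = sum_{j>=0} (-1)^j x^(2j). Integrating termwise with G(0) = 0:
G(x) = sum_{j>=0} (-1)^j x^(2j+1) / (2j+1) = arctan(x).
Only odd powers are nonzero. For x^139 write 139 = 2*69 + 1, giving
(-1)^69 / 139 = -1/139 = -1/139.

-1/139


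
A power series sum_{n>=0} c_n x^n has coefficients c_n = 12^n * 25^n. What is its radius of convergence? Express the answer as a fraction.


By the root test (Cauchy-Hadamard), the radius is R = 1 / limsup_n |c_n|^(1/n).
Here |c_n|^(1/n) = (12^n * 25^n)^(1/n) = 12 * 25 = 300 for all n.
So R = 1/300 = 1/300.

1/300


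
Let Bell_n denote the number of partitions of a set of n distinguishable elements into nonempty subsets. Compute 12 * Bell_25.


Bell_25 can be computed from the Bell triangle or from Dobinski's identity Bell_n = (1/e) * sum_{k>=0} k^n / k!.
Computing Bell_25 = 4638590332229999353.
Then 12 * 4638590332229999353 = 55663083986759992236.

55663083986759992236


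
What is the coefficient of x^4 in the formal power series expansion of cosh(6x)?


The Maclaurin series is cosh(t) = sum_{m>=0} t^(2m) / (2m)!, so substituting t = 6x, only even powers of x are nonzero, with coefficient of x^(2m) equal to 6^(2m) / (2m)!.
For x^4 the coefficient is 6^4/4! = 1296/24 = 54.

54


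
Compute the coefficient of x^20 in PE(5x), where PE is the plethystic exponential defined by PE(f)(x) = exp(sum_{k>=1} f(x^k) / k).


With f(x) = 5x, the exponent is sum_{k>=1} 5 x^k / k = 5 * (-ln(1 - x)). Exponentiating:
PE(5x) = exp(-5 ln(1 - x)) = 1/(1 - x)^5.
By the negative binomial expansion, [x^n] 1/(1 - x)^5 = C(n + 4, 4).
For n = 20: C(24, 4) = 10626.

10626


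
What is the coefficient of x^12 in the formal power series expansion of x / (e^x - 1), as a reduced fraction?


The exponential generating function for Bernoulli numbers is
x / (e^x - 1) = sum_{k>=0} B_k x^k / k!.
So the coefficient of x^12 in x / (e^x - 1) is B_12 / 12!.
Computing: B_12 = -691/2730, 12! = 479001600, giving
-691/2730 / 479001600 = -691/1307674368000.

-691/1307674368000


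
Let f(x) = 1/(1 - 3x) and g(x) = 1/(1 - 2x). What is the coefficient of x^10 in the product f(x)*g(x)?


The coefficient of x^n in f*g is the Cauchy product: sum_{k=0}^{n} a^k * b^(n-k).
With a=3, b=2, n=10:
sum_{k=0}^{10} 3^k * 2^(10-k)
= 175099

175099


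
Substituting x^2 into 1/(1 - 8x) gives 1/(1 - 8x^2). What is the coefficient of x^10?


The coefficient of x^(2m) in 1/(1 - 8x^2) is 8^m.
With n = 10 = 2*5, the coefficient is 8^5 = 32768.

32768


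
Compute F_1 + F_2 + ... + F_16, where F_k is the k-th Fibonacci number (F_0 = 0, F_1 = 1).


Use the identity sum_{k=0}^{N} F_k = F_{N+2} - 1 (which follows from F_{k+2} - F_{k+1} = F_k). Then
sum_{k=1}^{16} F_k = (F_{18} - 1) - (F_{2} - 1) = F_{18} - F_{2}.
Computing: F_{18} = 2584, F_{2} = 1, so
Sum = 2584 - 1 = 2583.

2583


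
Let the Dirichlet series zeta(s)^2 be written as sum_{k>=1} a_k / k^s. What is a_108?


The Dirichlet convolution of the constant function 1 with itself gives (1 * 1)(k) = sum_{d | k} 1 = d(k), the number of positive divisors of k.
Since zeta(s) = sum_{k>=1} 1/k^s, we have zeta(s)^2 = sum_{k>=1} d(k)/k^s, so a_k = d(k).
For k = 108: the divisors are 1, 2, 3, 4, 6, 9, 12, 18, 27, 36, 54, 108.
Count = 12.

12


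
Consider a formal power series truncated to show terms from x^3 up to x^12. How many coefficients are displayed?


From x^3 to x^12 inclusive, the count is 12 - 3 + 1 = 10.

10


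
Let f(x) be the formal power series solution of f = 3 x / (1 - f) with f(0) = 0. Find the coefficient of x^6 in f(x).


Apply Lagrange inversion: f = 3 x * phi(f) with phi(t) = 1/(1 - t), so
[x^n] f = 3^n * (1/n) [t^(n-1)] phi(t)^n = 3^n * (1/n) [t^(n-1)] (1 - t)^(-n) = 3^n * (1/n) C(2n - 2, n - 1) = 3^n * C_{n-1}.
For n = 6: C_5 = C(10, 5) / 6 = 252/6 = 42.
With the 3^6 = 729 factor, the coefficient is 729 * 42 = 30618.

30618


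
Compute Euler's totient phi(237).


phi(n) counts integers in [1, n] coprime to n. Using the multiplicative formula phi(n) = n * prod_{p | n} (1 - 1/p):
237 = 3 * 79, so
phi(237) = 237 * (1 - 1/3) * (1 - 1/79) = 156.

156


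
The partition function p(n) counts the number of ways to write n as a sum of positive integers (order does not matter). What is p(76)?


Using the generating function prod_{k>=1} 1/(1-x^k), we compute p(76).
By dynamic programming over parts 1 through 76:
p(76) = 9289091

9289091


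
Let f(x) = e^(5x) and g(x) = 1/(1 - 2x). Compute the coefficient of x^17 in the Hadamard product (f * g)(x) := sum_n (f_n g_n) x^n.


Expanding: f_k = 5^k/k! (from e^(5x)) and g_k = 2^k (from 1/(1 - 2x)). So the Hadamard coefficient (f * g)_k = 5^k 2^k / k! = (10)^k / k!.
For k = 17: 10^17/17! = 100000000000000000/355687428096000 = 24414062500/86837751.

24414062500/86837751


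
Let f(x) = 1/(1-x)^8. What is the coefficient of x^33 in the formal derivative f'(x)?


Differentiate: d/dx [ 1/(1-x)^r ] = r / (1-x)^(r+1).
Here r = 8, so f'(x) = 8 / (1-x)^9.
The expansion of 1/(1-x)^(r+1) has coefficient of x^n equal to C(n+r, r).
So the coefficient of x^33 in f'(x) is
8 * C(41, 8) = 8 * 95548245 = 764385960

764385960


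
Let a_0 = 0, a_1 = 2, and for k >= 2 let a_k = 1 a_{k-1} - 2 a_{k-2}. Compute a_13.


Iterating the recurrence forward:
a_0 = 0
a_1 = 2
a_2 = 1*2 - 2*0 = 2
a_3 = 1*2 - 2*2 = -2
a_4 = 1*-2 - 2*2 = -6
a_5 = 1*-6 - 2*-2 = -2
a_6 = 1*-2 - 2*-6 = 10
a_7 = 1*10 - 2*-2 = 14
a_8 = 1*14 - 2*10 = -6
a_9 = 1*-6 - 2*14 = -34
a_10 = 1*-34 - 2*-6 = -22
a_11 = 1*-22 - 2*-34 = 46
a_12 = 1*46 - 2*-22 = 90
a_13 = 1*90 - 2*46 = -2
So a_13 = -2.

-2


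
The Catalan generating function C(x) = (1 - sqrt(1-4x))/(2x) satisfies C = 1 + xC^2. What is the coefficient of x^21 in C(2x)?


Substituting x -> 2x scales the n-th coefficient by 2^n, so [x^21] C(2x) = 2^21 * C_21.
C_21 = C(2*21, 21)/(22) = 538257874440/22 = 24466267020.
So 2^21 * 24466267020 = 2097152 * 24466267020 = 51309480813527040.

51309480813527040


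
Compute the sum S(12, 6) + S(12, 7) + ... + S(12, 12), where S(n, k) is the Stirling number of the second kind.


By definition, S(n, k) counts partitions of an n-set into exactly k nonempty blocks.
Computing row n = 12 for k = 6..12:
S(12, k): 1323652, 627396, 159027, 22275, 1705, 66, 1
Sum = 2134122.

2134122


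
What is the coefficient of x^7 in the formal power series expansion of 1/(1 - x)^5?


The negative binomial / multiset identity is
1/(1 - x)^r = sum_{k>=0} C(k + r - 1, r - 1) x^k.
Here r = 5 and k = 7, so the coefficient is
C(7 + 4, 4) = C(11, 4)
= 330

330


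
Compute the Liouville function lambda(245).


The Liouville function is lambda(k) = (-1)^Omega(k), where Omega(k) counts the prime factors of k with multiplicity.
Factoring: 245 = 5 * 7 * 7, so Omega(245) = 3.
lambda(245) = (-1)^3 = -1.

-1


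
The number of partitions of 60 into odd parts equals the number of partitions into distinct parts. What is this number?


Computing partitions of 60 into odd parts (1, 3, 5, ...):
Using the generating function prod_{k>=0} 1/(1-x^(2k+1)),
the count is 10880

10880


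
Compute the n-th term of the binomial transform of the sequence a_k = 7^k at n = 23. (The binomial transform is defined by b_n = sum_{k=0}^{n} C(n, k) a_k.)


With a_k = 7^k, b_n = sum_{k=0}^{n} C(n, k) 7^k = (1 + 7)^n by the binomial theorem.
For n = 23: (1 + 7)^23 = 8^23 = 590295810358705651712.

590295810358705651712


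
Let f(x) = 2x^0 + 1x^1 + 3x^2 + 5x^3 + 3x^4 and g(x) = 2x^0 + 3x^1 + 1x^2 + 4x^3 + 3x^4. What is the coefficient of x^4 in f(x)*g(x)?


Cauchy product at x^4:
2*3 + 1*4 + 3*1 + 5*3 + 3*2
= 34

34


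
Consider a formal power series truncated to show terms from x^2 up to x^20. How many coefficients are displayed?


From x^2 to x^20 inclusive, the count is 20 - 2 + 1 = 19.

19


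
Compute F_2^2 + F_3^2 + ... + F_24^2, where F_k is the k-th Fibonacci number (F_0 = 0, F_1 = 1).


There is a standard identity sum_{k=0}^{N} F_k^2 = F_N * F_{N+1} (proved inductively from the telescoping relation F_k^2 = F_k F_{k+1} - F_{k-1} F_k). Then
sum_{k=2}^{24} F_k^2 = F_24 F_25 - F_1 F_2.
Computing: F_24 = 46368, F_25 = 75025, F_1 = 1, F_2 = 1.
Sum = 46368 * 75025 - 1 * 1 = 3478759199.

3478759199


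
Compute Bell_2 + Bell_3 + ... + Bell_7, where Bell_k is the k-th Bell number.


Recall Bell_k counts set partitions of a k-set (with Bell_0 = 1 by convention).
Bell_2 through Bell_7: 2, 5, 15, 52, 203, 877
Sum = 2 + 5 + 15 + 52 + 203 + 877 = 1154.

1154


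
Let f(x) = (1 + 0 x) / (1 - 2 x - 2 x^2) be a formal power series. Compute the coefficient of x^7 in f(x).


Write f(x) = sum_{k>=0} a_k x^k. Multiplying both sides by 1 - 2 x - 2 x^2 gives
(1 - 2 x - 2 x^2) sum_{k>=0} a_k x^k = 1 + 0 x.
Matching coefficients:
 x^0: a_0 = 1
 x^1: a_1 - 2 a_0 = 0  =>  a_1 = 2*1 + 0 = 2
 x^k (k >= 2): a_k = 2 a_{k-1} + 2 a_{k-2}.
Iterating: a_2 = 6, a_3 = 16, a_4 = 44, a_5 = 120, a_6 = 328, a_7 = 896.
So the coefficient of x^7 is 896.

896


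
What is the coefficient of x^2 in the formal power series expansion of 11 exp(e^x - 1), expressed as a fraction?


exp(e^x - 1) is the exponential generating function for the Bell numbers Bell_k: exp(e^x - 1) = sum_{k>=0} Bell_k x^k / k!.
So the coefficient of x^2 in 11 exp(e^x - 1) is 11 Bell_2 / 2!.
Computing: Bell_2 = 2 and 2! = 2, giving
11 * 2/2 = 11.

11


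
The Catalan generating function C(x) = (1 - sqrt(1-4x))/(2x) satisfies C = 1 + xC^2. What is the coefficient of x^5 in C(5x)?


Substituting x -> 5x scales the n-th coefficient by 5^n, so [x^5] C(5x) = 5^5 * C_5.
C_5 = C(2*5, 5)/(6) = 252/6 = 42.
So 5^5 * 42 = 3125 * 42 = 131250.

131250


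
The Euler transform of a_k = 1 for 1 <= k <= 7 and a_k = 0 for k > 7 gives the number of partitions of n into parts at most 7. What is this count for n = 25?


Partitions of 25 into parts at most 7:
Using generating function (1-x)^(-1)(1-x^2)^(-1)...(1-x^7)^(-1),
the coefficient of x^25 = 860

860


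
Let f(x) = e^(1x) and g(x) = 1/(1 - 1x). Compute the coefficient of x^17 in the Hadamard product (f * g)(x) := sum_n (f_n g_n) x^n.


Expanding: f_k = 1^k/k! (from e^(1x)) and g_k = 1^k (from 1/(1 - 1x)). So the Hadamard coefficient (f * g)_k = 1^k 1^k / k! = (1)^k / k!.
For k = 17: 1^17/17! = 1/355687428096000 = 1/355687428096000.

1/355687428096000


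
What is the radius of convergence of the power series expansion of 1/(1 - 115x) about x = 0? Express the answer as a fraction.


Expanding 1/(1 - 115x) = sum_{k>=0} 115^k x^k, the series converges when |115x| < 1, i.e., |x| < 1/115.
So the radius of convergence is 1/115 = 1/115.

1/115


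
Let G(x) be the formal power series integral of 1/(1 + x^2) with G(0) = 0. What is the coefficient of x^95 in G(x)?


1/(1 + x^2) = sum_{j>=0} (-1)^j x^(2j). Integrating termwise with G(0) = 0:
G(x) = sum_{j>=0} (-1)^j x^(2j+1) / (2j+1) = arctan(x).
Only odd powers are nonzero. For x^95 write 95 = 2*47 + 1, giving
(-1)^47 / 95 = -1/95 = -1/95.

-1/95


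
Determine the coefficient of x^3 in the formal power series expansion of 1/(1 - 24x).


The geometric series identity gives 1/(1 - c x) = sum_{k>=0} c^k x^k, so the coefficient of x^k is c^k.
Here c = 24 and k = 3.
Computing: 24^3 = 13824

13824


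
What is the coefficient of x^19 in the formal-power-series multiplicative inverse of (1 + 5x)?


The inverse is 1/(1 + 5x). Apply the geometric identity 1/(1 - y) = sum_{k>=0} y^k with y = -5x:
1/(1 + 5x) = sum_{k>=0} (-5)^k x^k.
So the coefficient of x^19 is (-5)^19 = -19073486328125.

-19073486328125


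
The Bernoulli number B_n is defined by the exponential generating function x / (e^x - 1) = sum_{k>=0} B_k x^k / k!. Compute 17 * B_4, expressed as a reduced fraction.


Bernoulli numbers can also be computed recursively via B_0 = 1 and sum_{j=0}^{m} C(m+1, j) B_j = 0 for m >= 1. Odd-index Bernoulli numbers vanish for k >= 3.
Computing B_4 = -1/30, so 17 * B_4 = 17 * -1/30 = -17/30.

-17/30


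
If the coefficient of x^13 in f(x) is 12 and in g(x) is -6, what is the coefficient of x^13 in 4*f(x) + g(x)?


Scalar multiplication scales coefficients: 4 * 12 = 48.
Then add the g coefficient: 48 + -6
= 42

42


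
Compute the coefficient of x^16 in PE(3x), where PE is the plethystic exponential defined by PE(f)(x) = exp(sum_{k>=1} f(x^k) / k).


With f(x) = 3x, the exponent is sum_{k>=1} 3 x^k / k = 3 * (-ln(1 - x)). Exponentiating:
PE(3x) = exp(-3 ln(1 - x)) = 1/(1 - x)^3.
By the negative binomial expansion, [x^n] 1/(1 - x)^3 = C(n + 2, 2).
For n = 16: C(18, 2) = 153.

153


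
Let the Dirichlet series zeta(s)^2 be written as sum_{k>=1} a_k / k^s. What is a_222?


The Dirichlet convolution of the constant function 1 with itself gives (1 * 1)(k) = sum_{d | k} 1 = d(k), the number of positive divisors of k.
Since zeta(s) = sum_{k>=1} 1/k^s, we have zeta(s)^2 = sum_{k>=1} d(k)/k^s, so a_k = d(k).
For k = 222: the divisors are 1, 2, 3, 6, 37, 74, 111, 222.
Count = 8.

8


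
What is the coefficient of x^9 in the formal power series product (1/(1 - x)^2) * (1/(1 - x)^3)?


Combine the factors: (1/(1 - x)^2) * (1/(1 - x)^3) = 1/(1 - x)^5.
Then use 1/(1 - x)^r = sum_{k>=0} C(k + r - 1, r - 1) x^k with r = 5 and k = 9:
C(13, 4) = 715.

715


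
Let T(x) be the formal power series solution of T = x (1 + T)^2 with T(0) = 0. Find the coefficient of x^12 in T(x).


Apply the Lagrange inversion formula: if T = x * phi(T) with phi(t) = (1 + t)^2, then [x^n] T = (1/n) [t^(n-1)] phi(t)^n = (1/n) [t^(n-1)] (1 + t)^(2n) = (1/n) C(2n, n-1).
Using the identity C(2n, n-1) = C(2n, n) * n / (n+1), the unscaled factor equals C(2n, n) / (n+1) = C_n, the n-th Catalan number.
For n = 12: C_12 = C(24, 12) / 13 = 2704156/13 = 208012 = 208012.

208012


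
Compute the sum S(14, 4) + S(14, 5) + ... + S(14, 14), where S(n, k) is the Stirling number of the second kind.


By definition, S(n, k) counts partitions of an n-set into exactly k nonempty blocks.
Computing row n = 14 for k = 4..14:
S(14, k): 10391745, 40075035, 63436373, 49329280, 20912320, 5135130, 752752, 66066, 3367, 91, 1
Sum = 190102160.

190102160


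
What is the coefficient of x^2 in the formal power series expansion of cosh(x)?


The Maclaurin series is cosh(t) = sum_{m>=0} t^(2m) / (2m)!, so substituting t = x, only even powers of x are nonzero, with coefficient of x^(2m) equal to 1 / (2m)!.
For x^2 the coefficient is 1/2! = 1/2 = 1/2.

1/2


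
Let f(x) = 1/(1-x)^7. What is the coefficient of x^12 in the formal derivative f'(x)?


Differentiate: d/dx [ 1/(1-x)^r ] = r / (1-x)^(r+1).
Here r = 7, so f'(x) = 7 / (1-x)^8.
The expansion of 1/(1-x)^(r+1) has coefficient of x^n equal to C(n+r, r).
So the coefficient of x^12 in f'(x) is
7 * C(19, 7) = 7 * 50388 = 352716

352716


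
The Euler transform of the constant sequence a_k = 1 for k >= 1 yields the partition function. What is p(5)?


The Euler transform converts the sequence a_k = 1 into the number of integer partitions.
Using the recurrence or dynamic programming:
p(5) = 7

7


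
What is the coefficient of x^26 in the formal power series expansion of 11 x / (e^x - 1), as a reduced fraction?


The exponential generating function for Bernoulli numbers is
x / (e^x - 1) = sum_{k>=0} B_k x^k / k!.
So the coefficient of x^26 in 11 x / (e^x - 1) is 11 B_26 / 26!.
Computing: B_26 = 8553103/6, 26! = 403291461126605635584000000, giving
11 * 8553103/6 / 403291461126605635584000000 = 657931/16921320047270166528000000.

657931/16921320047270166528000000


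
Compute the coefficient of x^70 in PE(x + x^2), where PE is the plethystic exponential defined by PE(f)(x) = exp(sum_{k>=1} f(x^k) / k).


With f(x) = x + x^2, the exponent is sum_{k>=1} (x^k + x^(2k)) / k = -ln(1 - x) - ln(1 - x^2). Exponentiating:
PE(x + x^2) = 1 / ((1 - x)(1 - x^2)).
This is the generating function for partitions of n into parts of size 1 or 2. The number of 2's can be any j in 0..35, and the rest are 1's, so
[x^70] = floor(70/2) + 1 = 36.

36


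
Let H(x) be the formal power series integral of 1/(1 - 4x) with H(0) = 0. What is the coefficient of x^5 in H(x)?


1/(1 - 4x) = sum_{k>=0} 4^k x^k. Integrating termwise with H(0) = 0:
H(x) = sum_{k>=0} 4^k x^(k+1) / (k+1) = sum_{m>=1} 4^(m-1) x^m / m.
For m = 5: 4^4/5 = 256/5 = 256/5.

256/5


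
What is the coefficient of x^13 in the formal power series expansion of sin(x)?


The Maclaurin series is sin(t) = sum_{k>=0} (-1)^k t^(2k+1) / (2k+1)!, so substituting t = x, only odd powers of x are nonzero, with coefficient of x^(2k+1) equal to (-1)^k / (2k+1)!.
Write 13 = 2*6 + 1, giving the coefficient (-1)^6 / 13! = 1/6227020800 = 1/6227020800.

1/6227020800


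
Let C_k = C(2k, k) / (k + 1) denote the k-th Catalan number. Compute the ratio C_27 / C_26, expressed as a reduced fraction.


Using C_k = (2k)! / (k! (k+1)!), the ratio C_{k+1}/C_k simplifies to
C_{k+1}/C_k = [(2k+2)! / ((k+1)! (k+2)!)] * [k! (k+1)! / (2k)!]
 = (2k+2)(2k+1) / ((k+1)(k+2)) = 2(2k+1) / (k+2).
For k = 26: 2(2*26 + 1) / (26 + 2) = 106/28 = 53/14.

53/14


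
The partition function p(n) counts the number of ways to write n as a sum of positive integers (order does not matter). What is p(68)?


Using the generating function prod_{k>=1} 1/(1-x^k), we compute p(68).
By dynamic programming over parts 1 through 68:
p(68) = 3087735

3087735


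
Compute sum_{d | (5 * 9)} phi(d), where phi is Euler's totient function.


First, 5 * 9 = 45. One classical identity is sum_{d | n} phi(d) = n (each k in [1, n] has a unique gcd with n, and among the k's with gcd(k, n) = n/d there are phi(d) of them). So the sum equals 45. We also verify directly:
Divisors of 45: 1, 3, 5, 9, 15, 45.
phi values: 1, 2, 4, 6, 8, 24.
Sum = 45.

45


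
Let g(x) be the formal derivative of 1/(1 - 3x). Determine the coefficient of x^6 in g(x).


Differentiate termwise: d/dx sum_{k>=0} 3^k x^k = sum_{k>=1} k 3^k x^(k-1) = sum_{j>=0} (j+1) 3^(j+1) x^j.
Equivalently, d/dx [1/(1 - 3x)] = 3/(1 - 3x)^2.
For j = 6: 7 * 3^7 = 7 * 2187 = 15309.

15309


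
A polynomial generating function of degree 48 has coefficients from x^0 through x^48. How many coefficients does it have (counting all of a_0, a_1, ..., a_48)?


A polynomial of degree 48 takes the form a_0 + a_1 x + ... + a_48 x^48.
The number of coefficients is 48 + 1 = 49.

49


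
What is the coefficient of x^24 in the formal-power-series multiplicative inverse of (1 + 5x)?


The inverse is 1/(1 + 5x). Apply the geometric identity 1/(1 - y) = sum_{k>=0} y^k with y = -5x:
1/(1 + 5x) = sum_{k>=0} (-5)^k x^k.
So the coefficient of x^24 is (-5)^24 = 59604644775390625.

59604644775390625


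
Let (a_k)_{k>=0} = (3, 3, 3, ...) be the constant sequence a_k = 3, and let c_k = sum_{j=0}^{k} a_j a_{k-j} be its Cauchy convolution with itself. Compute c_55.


Since a_j = 3 for all j >= 0, the convolution sum becomes
c_k = sum_{j=0}^{k} 3 * 3 = 9 * (k + 1).
Equivalently, the generating function of (a_k) is 3/(1 - x) and its square is 9/(1 - x)^2 = sum_{k>=0} 9(k + 1) x^k.
For k = 55: 9 * 56 = 504.

504


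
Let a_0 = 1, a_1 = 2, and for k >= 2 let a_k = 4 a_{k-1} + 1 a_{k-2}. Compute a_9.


Iterating the recurrence forward:
a_0 = 1
a_1 = 2
a_2 = 4*2 + 1*1 = 9
a_3 = 4*9 + 1*2 = 38
a_4 = 4*38 + 1*9 = 161
a_5 = 4*161 + 1*38 = 682
a_6 = 4*682 + 1*161 = 2889
a_7 = 4*2889 + 1*682 = 12238
a_8 = 4*12238 + 1*2889 = 51841
a_9 = 4*51841 + 1*12238 = 219602
So a_9 = 219602.

219602


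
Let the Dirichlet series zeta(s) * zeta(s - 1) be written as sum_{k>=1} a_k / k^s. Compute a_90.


Convolution gives a_k = sum_{d | k} d * 1 = sum_{d | k} d = sigma(k), the sum of positive divisors of k.
For k = 90, the divisors are 1, 2, 3, 5, 6, 9, 10, 15, 18, 30, 45, 90, so
sigma(90) = 1 + 2 + 3 + 5 + 6 + 9 + 10 + 15 + 18 + 30 + 45 + 90 = 234.

234


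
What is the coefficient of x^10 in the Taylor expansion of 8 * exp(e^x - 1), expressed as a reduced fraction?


exp(e^x - 1) = sum_{k>=0} Bell_k x^k / k!, where Bell_k is the k-th Bell number.
So the coefficient of x^10 is 8 * Bell_10 / 10!.
Computing: Bell_10 = 115975 and 10! = 3628800, giving
8 * 115975/3628800 = 4639/18144.

4639/18144


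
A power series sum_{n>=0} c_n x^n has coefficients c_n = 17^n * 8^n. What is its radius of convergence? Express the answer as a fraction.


By the root test (Cauchy-Hadamard), the radius is R = 1 / limsup_n |c_n|^(1/n).
Here |c_n|^(1/n) = (17^n * 8^n)^(1/n) = 17 * 8 = 136 for all n.
So R = 1/136 = 1/136.

1/136


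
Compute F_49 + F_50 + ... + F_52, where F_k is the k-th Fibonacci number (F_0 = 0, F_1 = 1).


Use the identity sum_{k=0}^{N} F_k = F_{N+2} - 1 (which follows from F_{k+2} - F_{k+1} = F_k). Then
sum_{k=49}^{52} F_k = (F_{54} - 1) - (F_{50} - 1) = F_{54} - F_{50}.
Computing: F_{54} = 86267571272, F_{50} = 12586269025, so
Sum = 86267571272 - 12586269025 = 73681302247.

73681302247


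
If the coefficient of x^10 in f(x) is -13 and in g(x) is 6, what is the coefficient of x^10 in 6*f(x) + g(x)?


Scalar multiplication scales coefficients: 6 * -13 = -78.
Then add the g coefficient: -78 + 6
= -72

-72


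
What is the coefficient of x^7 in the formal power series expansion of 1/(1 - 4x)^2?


The general identity 1/(1 - c x)^r = sum_{k>=0} c^k C(k + r - 1, r - 1) x^k follows by substituting y = c x into 1/(1 - y)^r = sum_{k>=0} C(k + r - 1, r - 1) y^k.
For c = 4, r = 2, k = 7:
4^7 * C(8, 1) = 16384 * 8 = 131072.

131072


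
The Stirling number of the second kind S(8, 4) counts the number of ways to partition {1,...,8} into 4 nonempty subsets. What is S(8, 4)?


Using the explicit formula S(n,k) = (1/k!) sum_{j=0}^{k} (-1)^(k-j) C(k,j) j^n:
S(8, 4) = 1701
Equivalently, S(n,k) is n! times the coefficient of x^n in the EGF (e^x - 1)^k / k!.

1701


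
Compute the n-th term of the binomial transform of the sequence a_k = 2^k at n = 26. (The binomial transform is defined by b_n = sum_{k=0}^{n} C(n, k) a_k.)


With a_k = 2^k, b_n = sum_{k=0}^{n} C(n, k) 2^k = (1 + 2)^n by the binomial theorem.
For n = 26: (1 + 2)^26 = 3^26 = 2541865828329.

2541865828329


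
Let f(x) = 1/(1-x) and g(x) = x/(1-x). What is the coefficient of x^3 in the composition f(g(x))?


First simplify the composition: f(g(x)) = 1/(1 - x/(1-x)) = (1-x)/((1-x) - x) = (1-x)/(1-2x).
Now extract the coefficient. Write (1-x)/(1-2x) = 1/(1-2x) - x/(1-2x).
The coefficient of x^n in 1/(1-2x) is 2^n, and in x/(1-2x) is 2^(n-1) (for n >= 1).
So the coefficient of x^3 is 2^3 - 2^2 = 8 - 4 = 4.

4


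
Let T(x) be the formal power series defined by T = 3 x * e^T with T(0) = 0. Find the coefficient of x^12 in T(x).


Apply the Lagrange inversion formula: if T = 3 x * phi(T) with phi(t) = e^t, then
[x^n] T = 3^n * (1/n) [t^(n-1)] phi(t)^n = 3^n * (1/n) [t^(n-1)] e^(n t) = 3^n * (1/n) * n^(n-1) / (n-1)! = 3^n * n^(n-1) / n!.
When c = 1 this is the Cayley count of rooted labeled trees on n vertices, divided by n!.
For n = 12: 3^12 * 12^11 / 12! = 531441 * 743008370688/479001600 = 1586874322944/1925.

1586874322944/1925


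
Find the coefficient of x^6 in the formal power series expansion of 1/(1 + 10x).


Write 1/(1 + c x) = 1/(1 - (-c) x) and apply the geometric-series identity
1/(1 - y) = sum_{k>=0} y^k to get 1/(1 + c x) = sum_{k>=0} (-c)^k x^k.
So the coefficient of x^k is (-c)^k = (-1)^k * c^k.
Here c = 10 and k = 6:
(-10)^6 = 1 * 1000000 = 1000000

1000000


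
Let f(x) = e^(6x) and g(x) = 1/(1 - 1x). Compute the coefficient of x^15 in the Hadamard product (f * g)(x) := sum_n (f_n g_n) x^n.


Expanding: f_k = 6^k/k! (from e^(6x)) and g_k = 1^k (from 1/(1 - 1x)). So the Hadamard coefficient (f * g)_k = 6^k 1^k / k! = (6)^k / k!.
For k = 15: 6^15/15! = 470184984576/1307674368000 = 314928/875875.

314928/875875


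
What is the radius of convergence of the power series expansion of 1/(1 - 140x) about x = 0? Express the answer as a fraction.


Expanding 1/(1 - 140x) = sum_{k>=0} 140^k x^k, the series converges when |140x| < 1, i.e., |x| < 1/140.
So the radius of convergence is 1/140 = 1/140.

1/140


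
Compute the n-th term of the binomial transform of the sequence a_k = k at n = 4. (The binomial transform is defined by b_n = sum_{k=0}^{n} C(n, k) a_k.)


With a_k = k, b_n = sum_{k=0}^{n} C(n, k) k. Using k * C(n, k) = n * C(n-1, k-1) gives b_n = n * sum_{k>=1} C(n-1, k-1) = n * 2^(n-1).
For n = 4: 4 * 2^3 = 4 * 8 = 32.

32


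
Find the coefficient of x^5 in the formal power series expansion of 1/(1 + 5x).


Write 1/(1 + c x) = 1/(1 - (-c) x) and apply the geometric-series identity
1/(1 - y) = sum_{k>=0} y^k to get 1/(1 + c x) = sum_{k>=0} (-c)^k x^k.
So the coefficient of x^k is (-c)^k = (-1)^k * c^k.
Here c = 5 and k = 5:
(-5)^5 = -1 * 3125 = -3125

-3125


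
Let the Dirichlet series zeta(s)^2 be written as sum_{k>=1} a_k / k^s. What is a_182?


The Dirichlet convolution of the constant function 1 with itself gives (1 * 1)(k) = sum_{d | k} 1 = d(k), the number of positive divisors of k.
Since zeta(s) = sum_{k>=1} 1/k^s, we have zeta(s)^2 = sum_{k>=1} d(k)/k^s, so a_k = d(k).
For k = 182: the divisors are 1, 2, 7, 13, 14, 26, 91, 182.
Count = 8.

8


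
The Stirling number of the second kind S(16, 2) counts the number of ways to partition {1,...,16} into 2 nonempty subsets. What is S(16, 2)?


Using the explicit formula S(n,k) = (1/k!) sum_{j=0}^{k} (-1)^(k-j) C(k,j) j^n:
S(16, 2) = 32767
Equivalently, S(n,k) is n! times the coefficient of x^n in the EGF (e^x - 1)^k / k!.

32767
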